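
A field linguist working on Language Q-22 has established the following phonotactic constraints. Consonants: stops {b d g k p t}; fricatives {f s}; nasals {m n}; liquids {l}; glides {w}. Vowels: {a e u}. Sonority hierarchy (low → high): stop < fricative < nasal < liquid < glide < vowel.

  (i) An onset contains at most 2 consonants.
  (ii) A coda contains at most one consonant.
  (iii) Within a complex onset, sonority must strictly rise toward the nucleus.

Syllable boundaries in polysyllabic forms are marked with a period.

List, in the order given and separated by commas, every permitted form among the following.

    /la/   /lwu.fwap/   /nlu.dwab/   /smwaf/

/la/, /lwu.fwap/, /nlu.dwab/

/la/ — σ1 onset /l/, coda /∅/ ok → permitted
/lwu.fwap/ — σ1 onset /lw/ (4→5 rises), coda /∅/ ok; σ2 onset /fw/ (2→5 rises), coda /p/ ok → permitted
/nlu.dwab/ — σ1 onset /nl/ (3→4 rises), coda /∅/ ok; σ2 onset /dw/ (1→5 rises), coda /b/ ok → permitted
/smwaf/ — violates constraint (i): syllable 1 onset /smw/ has 3 consonants (> 2) → not permitted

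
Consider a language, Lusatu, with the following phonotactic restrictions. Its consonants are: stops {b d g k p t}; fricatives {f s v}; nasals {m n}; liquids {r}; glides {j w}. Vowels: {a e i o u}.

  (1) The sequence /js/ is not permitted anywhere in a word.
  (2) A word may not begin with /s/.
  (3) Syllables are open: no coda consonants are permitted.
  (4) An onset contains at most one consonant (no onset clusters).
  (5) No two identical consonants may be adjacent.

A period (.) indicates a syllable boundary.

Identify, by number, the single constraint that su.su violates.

su.su: word begins with /s/.
This is a violation of constraint 2: "A word may not begin with /s/."
The remaining constraints (1, 3, 4, 5) are satisfied.

2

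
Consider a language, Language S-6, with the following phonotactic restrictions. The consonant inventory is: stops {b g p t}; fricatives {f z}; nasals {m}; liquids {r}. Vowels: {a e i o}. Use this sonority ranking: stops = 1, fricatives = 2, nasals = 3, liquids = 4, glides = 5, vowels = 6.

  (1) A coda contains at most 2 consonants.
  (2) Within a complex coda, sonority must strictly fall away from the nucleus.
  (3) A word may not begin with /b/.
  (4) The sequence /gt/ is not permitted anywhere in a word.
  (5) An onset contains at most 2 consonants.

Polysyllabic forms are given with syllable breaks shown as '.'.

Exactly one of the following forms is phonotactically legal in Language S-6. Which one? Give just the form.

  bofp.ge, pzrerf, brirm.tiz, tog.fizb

bofp.ge — violates constraint 3: word begins with /b/ → phonotactically illegal
pzrerf — violates constraint 5: syllable 1 onset /pzr/ has 3 consonants (> 2) → phonotactically illegal
brirm.tiz — violates constraint 3: word begins with /b/ → phonotactically illegal
tog.fizb — σ1 onset /t/, coda /g/ ok; σ2 onset /f/, coda /zb/ (2→1 falls) ok → phonotactically legal

tog.fizb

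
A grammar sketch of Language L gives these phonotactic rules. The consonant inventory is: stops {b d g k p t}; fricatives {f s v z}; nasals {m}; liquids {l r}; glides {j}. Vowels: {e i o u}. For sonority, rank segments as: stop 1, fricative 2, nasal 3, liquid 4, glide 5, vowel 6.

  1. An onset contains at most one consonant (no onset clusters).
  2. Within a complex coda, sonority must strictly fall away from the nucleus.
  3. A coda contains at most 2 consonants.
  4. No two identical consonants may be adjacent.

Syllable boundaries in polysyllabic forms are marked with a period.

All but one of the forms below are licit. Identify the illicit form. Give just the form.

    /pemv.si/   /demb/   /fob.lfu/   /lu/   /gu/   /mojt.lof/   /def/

/fob.lfu/

/pemv.si/ — σ1 onset /p/, coda /mv/ (3→2 falls) ok; σ2 onset /s/, coda /∅/ ok → licit
/demb/ — σ1 onset /d/, coda /mb/ (3→1 falls) ok → licit
/fob.lfu/ — violates constraint 1: syllable 2 onset /lf/ has 2 consonants (> 1) → illicit
/lu/ — σ1 onset /l/, coda /∅/ ok → licit
/gu/ — σ1 onset /g/, coda /∅/ ok → licit
/mojt.lof/ — σ1 onset /m/, coda /jt/ (5→1 falls) ok; σ2 onset /l/, coda /f/ ok → licit
/def/ — σ1 onset /d/, coda /f/ ok → licit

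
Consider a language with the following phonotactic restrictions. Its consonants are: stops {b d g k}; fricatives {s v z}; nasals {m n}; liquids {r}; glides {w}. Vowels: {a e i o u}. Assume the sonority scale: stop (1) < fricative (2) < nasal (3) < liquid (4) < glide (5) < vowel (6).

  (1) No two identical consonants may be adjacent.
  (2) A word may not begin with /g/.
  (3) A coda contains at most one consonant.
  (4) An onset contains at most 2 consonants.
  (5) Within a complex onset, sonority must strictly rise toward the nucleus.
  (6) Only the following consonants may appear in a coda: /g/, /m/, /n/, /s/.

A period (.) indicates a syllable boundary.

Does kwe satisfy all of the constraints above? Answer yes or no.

yes

kwe — σ1 onset /kw/ (1→5 rises), coda /∅/ ok → permitted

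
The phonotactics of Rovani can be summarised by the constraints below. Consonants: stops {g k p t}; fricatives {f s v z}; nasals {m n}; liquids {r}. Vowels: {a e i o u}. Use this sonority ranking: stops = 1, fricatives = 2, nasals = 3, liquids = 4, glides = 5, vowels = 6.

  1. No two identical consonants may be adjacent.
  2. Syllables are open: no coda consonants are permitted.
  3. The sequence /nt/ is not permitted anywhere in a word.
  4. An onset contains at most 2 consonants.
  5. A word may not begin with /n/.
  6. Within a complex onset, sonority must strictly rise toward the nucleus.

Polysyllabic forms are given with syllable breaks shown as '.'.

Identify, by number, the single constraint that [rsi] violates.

6

[rsi]: syllable 1 onset /rs/: /r/ (liquid, 4) → /s/ (fricative, 2) does not rise.
This is a violation of constraint 6: "Within a complex onset, sonority must strictly rise toward the nucleus."
The remaining constraints (1, 2, 3, 4, 5) are satisfied.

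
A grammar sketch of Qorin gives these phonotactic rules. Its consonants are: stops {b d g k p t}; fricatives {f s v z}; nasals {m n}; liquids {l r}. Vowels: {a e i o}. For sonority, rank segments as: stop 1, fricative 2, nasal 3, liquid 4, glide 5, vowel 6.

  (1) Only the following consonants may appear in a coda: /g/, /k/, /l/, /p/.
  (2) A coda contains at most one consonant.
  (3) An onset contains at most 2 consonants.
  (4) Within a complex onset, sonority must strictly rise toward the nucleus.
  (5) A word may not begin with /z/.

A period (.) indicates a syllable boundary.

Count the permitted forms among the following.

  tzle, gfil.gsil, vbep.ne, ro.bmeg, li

tzle — violates constraint 3: syllable 1 onset /tzl/ has 3 consonants (> 2) → not permitted
gfil.gsil — σ1 onset /gf/ (1→2 rises), coda /l/ ok; σ2 onset /gs/ (1→2 rises), coda /l/ ok → permitted
vbep.ne — violates constraint 4: syllable 1 onset /vb/: /v/ (fricative, 2) → /b/ (stop, 1) does not rise → not permitted
ro.bmeg — σ1 onset /r/, coda /∅/ ok; σ2 onset /bm/ (1→3 rises), coda /g/ ok → permitted
li — σ1 onset /l/, coda /∅/ ok → permitted
Permitted: gfil.gsil, ro.bmeg, li → 3.

3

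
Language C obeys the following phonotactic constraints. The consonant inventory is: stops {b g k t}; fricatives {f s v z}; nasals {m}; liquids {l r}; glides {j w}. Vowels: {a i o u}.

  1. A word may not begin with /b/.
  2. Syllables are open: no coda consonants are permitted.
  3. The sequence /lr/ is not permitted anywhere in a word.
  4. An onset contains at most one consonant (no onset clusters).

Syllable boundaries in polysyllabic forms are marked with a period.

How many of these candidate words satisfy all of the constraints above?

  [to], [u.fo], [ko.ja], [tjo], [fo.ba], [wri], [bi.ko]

4

[to] — σ1 onset /t/, coda /∅/ ok → well-formed
[u.fo] — σ1 onset /∅/, coda /∅/ ok; σ2 onset /f/, coda /∅/ ok → well-formed
[ko.ja] — σ1 onset /k/, coda /∅/ ok; σ2 onset /j/, coda /∅/ ok → well-formed
[tjo] — violates constraint 4: syllable 1 onset /tj/ has 2 consonants (> 1) → ill-formed
[fo.ba] — σ1 onset /f/, coda /∅/ ok; σ2 onset /b/, coda /∅/ ok → well-formed
[wri] — violates constraint 4: syllable 1 onset /wr/ has 2 consonants (> 1) → ill-formed
[bi.ko] — violates constraint 1: word begins with /b/ → ill-formed
Well-formed: [to], [u.fo], [ko.ja], [fo.ba] → 4.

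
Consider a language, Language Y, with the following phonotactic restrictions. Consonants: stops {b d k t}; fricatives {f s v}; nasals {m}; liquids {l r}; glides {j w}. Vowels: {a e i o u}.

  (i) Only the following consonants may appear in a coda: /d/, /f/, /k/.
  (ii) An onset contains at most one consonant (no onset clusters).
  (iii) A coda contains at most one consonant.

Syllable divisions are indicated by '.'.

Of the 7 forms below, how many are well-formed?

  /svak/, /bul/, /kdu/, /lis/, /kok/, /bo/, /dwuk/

2

/svak/ — violates constraint (ii): syllable 1 onset /sv/ has 2 consonants (> 1) → ill-formed
/bul/ — violates constraint (i): syllable 1 coda contains /l/, which is not a licensed coda consonant → ill-formed
/kdu/ — violates constraint (ii): syllable 1 onset /kd/ has 2 consonants (> 1) → ill-formed
/lis/ — violates constraint (i): syllable 1 coda contains /s/, which is not a licensed coda consonant → ill-formed
/kok/ — σ1 onset /k/, coda /k/ ok → well-formed
/bo/ — σ1 onset /b/, coda /∅/ ok → well-formed
/dwuk/ — violates constraint (ii): syllable 1 onset /dw/ has 2 consonants (> 1) → ill-formed
Well-formed: /kok/, /bo/ → 2.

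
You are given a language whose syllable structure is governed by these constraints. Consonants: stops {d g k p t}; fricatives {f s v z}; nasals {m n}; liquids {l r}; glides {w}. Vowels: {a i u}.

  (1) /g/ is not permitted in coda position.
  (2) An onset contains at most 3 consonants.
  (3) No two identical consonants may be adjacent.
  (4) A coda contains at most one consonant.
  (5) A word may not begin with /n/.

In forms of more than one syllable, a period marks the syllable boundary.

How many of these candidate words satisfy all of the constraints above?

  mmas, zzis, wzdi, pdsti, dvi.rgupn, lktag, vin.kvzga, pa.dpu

mmas — violates constraint 3: adjacent identical consonants /mm/ → phonotactically illegal
zzis — violates constraint 3: adjacent identical consonants /zz/ → phonotactically illegal
wzdi — σ1 onset /wzd/ (3C), coda /∅/ ok → phonotactically legal
pdsti — violates constraint 2: syllable 1 onset /pdst/ has 4 consonants (> 3) → phonotactically illegal
dvi.rgupn — violates constraint 4: syllable 2 coda /pn/ has 2 consonants (> 1) → phonotactically illegal
lktag — violates constraint 1: syllable 1 coda contains /g/ → phonotactically illegal
vin.kvzga — violates constraint 2: syllable 2 onset /kvzg/ has 4 consonants (> 3) → phonotactically illegal
pa.dpu — σ1 onset /p/, coda /∅/ ok; σ2 onset /dp/ (2C), coda /∅/ ok → phonotactically legal
Phonotactically legal: wzdi, pa.dpu → 2.

2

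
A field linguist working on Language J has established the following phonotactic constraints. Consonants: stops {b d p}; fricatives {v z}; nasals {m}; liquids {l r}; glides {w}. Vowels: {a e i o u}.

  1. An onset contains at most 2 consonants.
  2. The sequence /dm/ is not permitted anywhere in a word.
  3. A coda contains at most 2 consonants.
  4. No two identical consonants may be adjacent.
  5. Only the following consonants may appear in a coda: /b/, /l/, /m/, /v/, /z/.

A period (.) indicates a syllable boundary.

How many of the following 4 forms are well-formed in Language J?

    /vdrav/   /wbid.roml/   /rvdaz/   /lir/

/vdrav/ — violates constraint 1: syllable 1 onset /vdr/ has 3 consonants (> 2) → ill-formed
/wbid.roml/ — violates constraint 5: syllable 1 coda contains /d/, which is not a licensed coda consonant → ill-formed
/rvdaz/ — violates constraint 1: syllable 1 onset /rvd/ has 3 consonants (> 2) → ill-formed
/lir/ — violates constraint 5: syllable 1 coda contains /r/, which is not a licensed coda consonant → ill-formed
No form is well-formed → 0.

0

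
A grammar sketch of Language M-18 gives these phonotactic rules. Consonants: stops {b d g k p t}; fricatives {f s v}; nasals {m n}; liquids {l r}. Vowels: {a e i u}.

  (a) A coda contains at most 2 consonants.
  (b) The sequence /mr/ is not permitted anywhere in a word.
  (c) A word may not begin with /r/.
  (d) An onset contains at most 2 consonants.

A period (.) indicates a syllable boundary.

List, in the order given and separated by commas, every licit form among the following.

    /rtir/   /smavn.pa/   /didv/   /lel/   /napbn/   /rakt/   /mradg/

/rtir/ — violates constraint (c): word begins with /r/ → illicit
/smavn.pa/ — σ1 onset /sm/ (2C), coda /vn/ (2C) ok; σ2 onset /p/, coda /∅/ ok → licit
/didv/ — σ1 onset /d/, coda /dv/ (2C) ok → licit
/lel/ — σ1 onset /l/, coda /l/ ok → licit
/napbn/ — violates constraint (a): syllable 1 coda /pbn/ has 3 consonants (> 2) → illicit
/rakt/ — violates constraint (c): word begins with /r/ → illicit
/mradg/ — violates constraint (b): contains banned sequence /mr/ → illicit

/smavn.pa/, /didv/, /lel/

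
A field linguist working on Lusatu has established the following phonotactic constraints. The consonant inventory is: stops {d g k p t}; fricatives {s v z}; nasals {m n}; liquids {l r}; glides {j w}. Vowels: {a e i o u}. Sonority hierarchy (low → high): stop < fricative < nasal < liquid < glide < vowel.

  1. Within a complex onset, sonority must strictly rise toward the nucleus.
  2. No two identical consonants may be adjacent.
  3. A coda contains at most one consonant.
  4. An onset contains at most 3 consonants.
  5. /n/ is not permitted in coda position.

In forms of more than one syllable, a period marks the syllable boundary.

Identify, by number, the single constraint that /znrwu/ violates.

4

/znrwu/: syllable 1 onset /znrw/ has 4 consonants (> 3).
This is a violation of constraint 4: "An onset contains at most 3 consonants."
The remaining constraints (1, 2, 3, 5) are satisfied.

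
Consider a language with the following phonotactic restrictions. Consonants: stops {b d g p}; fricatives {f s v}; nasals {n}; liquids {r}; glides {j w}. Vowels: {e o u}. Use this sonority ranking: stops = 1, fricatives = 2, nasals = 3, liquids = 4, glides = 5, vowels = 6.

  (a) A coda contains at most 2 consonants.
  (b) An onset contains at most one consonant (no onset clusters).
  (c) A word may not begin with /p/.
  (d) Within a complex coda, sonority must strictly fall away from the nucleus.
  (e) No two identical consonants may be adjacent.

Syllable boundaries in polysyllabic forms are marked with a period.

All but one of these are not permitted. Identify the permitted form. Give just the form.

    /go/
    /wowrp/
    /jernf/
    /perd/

/go/ — σ1 onset /g/, coda /∅/ ok → permitted
/wowrp/ — violates constraint (a): syllable 1 coda /wrp/ has 3 consonants (> 2) → not permitted
/jernf/ — violates constraint (a): syllable 1 coda /rnf/ has 3 consonants (> 2) → not permitted
/perd/ — violates constraint (c): word begins with /p/ → not permitted

/go/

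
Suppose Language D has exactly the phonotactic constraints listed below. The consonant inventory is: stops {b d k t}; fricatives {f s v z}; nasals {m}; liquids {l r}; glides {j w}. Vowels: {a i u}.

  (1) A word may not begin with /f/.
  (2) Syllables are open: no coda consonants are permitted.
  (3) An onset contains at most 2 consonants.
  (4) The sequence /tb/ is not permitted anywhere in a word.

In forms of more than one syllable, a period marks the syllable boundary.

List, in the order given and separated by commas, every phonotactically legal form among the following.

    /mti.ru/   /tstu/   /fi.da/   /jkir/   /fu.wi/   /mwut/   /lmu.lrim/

/mti.ru/ — σ1 onset /mt/ (2C), coda /∅/ ok; σ2 onset /r/, coda /∅/ ok → phonotactically legal
/tstu/ — violates constraint 3: syllable 1 onset /tst/ has 3 consonants (> 2) → phonotactically illegal
/fi.da/ — violates constraint 1: word begins with /f/ → phonotactically illegal
/jkir/ — violates constraint 2: syllable 1 coda /r/ has 1 consonant (> 0) → phonotactically illegal
/fu.wi/ — violates constraint 1: word begins with /f/ → phonotactically illegal
/mwut/ — violates constraint 2: syllable 1 coda /t/ has 1 consonant (> 0) → phonotactically illegal
/lmu.lrim/ — violates constraint 2: syllable 2 coda /m/ has 1 consonant (> 0) → phonotactically illegal

/mti.ru/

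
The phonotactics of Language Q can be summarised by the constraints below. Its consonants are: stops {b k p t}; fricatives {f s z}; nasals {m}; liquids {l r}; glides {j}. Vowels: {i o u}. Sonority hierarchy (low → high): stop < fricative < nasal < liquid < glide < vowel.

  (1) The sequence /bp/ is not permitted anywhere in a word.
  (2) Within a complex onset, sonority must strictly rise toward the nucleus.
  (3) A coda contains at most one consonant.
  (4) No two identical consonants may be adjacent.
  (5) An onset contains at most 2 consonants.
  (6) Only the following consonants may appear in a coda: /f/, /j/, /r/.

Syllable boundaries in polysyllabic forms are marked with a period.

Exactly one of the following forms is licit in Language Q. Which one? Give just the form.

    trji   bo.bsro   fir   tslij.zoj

fir

trji — violates constraint 5: syllable 1 onset /trj/ has 3 consonants (> 2) → illicit
bo.bsro — violates constraint 5: syllable 2 onset /bsr/ has 3 consonants (> 2) → illicit
fir — σ1 onset /f/, coda /r/ ok → licit
tslij.zoj — violates constraint 5: syllable 1 onset /tsl/ has 3 consonants (> 2) → illicit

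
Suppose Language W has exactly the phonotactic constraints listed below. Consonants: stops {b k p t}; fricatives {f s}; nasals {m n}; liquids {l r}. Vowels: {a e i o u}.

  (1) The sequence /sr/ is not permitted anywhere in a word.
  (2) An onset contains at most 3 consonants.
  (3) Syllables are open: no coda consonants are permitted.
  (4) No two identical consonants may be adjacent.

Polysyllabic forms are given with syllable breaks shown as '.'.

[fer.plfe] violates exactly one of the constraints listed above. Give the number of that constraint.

[fer.plfe]: syllable 1 coda /r/ has 1 consonant (> 0).
This is a violation of constraint 3: "Syllables are open: no coda consonants are permitted."
The remaining constraints (1, 2, 4) are satisfied.

3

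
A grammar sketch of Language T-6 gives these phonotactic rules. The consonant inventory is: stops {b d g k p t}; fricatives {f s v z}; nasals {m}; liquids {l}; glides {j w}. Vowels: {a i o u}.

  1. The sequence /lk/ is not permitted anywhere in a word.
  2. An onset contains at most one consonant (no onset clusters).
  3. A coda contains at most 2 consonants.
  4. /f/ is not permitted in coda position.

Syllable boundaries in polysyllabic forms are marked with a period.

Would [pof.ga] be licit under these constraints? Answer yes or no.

no

[pof.ga] — violates constraint 4: syllable 1 coda contains /f/ → illicit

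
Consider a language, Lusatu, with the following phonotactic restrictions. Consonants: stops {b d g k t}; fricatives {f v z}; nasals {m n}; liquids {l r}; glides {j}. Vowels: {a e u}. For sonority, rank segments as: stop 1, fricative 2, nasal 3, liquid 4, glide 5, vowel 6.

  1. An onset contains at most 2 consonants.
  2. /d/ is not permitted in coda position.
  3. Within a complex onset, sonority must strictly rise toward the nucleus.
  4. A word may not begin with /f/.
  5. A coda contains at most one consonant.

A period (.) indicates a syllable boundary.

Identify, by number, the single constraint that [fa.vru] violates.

[fa.vru]: word begins with /f/.
This is a violation of constraint 4: "A word may not begin with /f/."
The remaining constraints (1, 2, 3, 5) are satisfied.

4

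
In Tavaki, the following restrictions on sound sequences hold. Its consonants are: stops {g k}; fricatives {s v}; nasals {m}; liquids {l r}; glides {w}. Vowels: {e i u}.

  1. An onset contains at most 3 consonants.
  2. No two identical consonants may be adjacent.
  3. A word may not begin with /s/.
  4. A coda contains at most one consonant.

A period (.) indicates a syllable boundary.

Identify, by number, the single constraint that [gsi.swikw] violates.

[gsi.swikw]: syllable 2 coda /kw/ has 2 consonants (> 1).
This is a violation of constraint 4: "A coda contains at most one consonant."
The remaining constraints (1, 2, 3) are satisfied.

4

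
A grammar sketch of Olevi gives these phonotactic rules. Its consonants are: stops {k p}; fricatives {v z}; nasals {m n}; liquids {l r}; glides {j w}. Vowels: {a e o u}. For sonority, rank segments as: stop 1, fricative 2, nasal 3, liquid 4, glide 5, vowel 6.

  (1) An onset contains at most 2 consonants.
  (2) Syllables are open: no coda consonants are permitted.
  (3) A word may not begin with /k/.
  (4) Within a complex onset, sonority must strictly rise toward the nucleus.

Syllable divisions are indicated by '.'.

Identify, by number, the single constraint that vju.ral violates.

vju.ral: syllable 2 coda /l/ has 1 consonant (> 0).
This is a violation of constraint 2: "Syllables are open: no coda consonants are permitted."
The remaining constraints (1, 3, 4) are satisfied.

2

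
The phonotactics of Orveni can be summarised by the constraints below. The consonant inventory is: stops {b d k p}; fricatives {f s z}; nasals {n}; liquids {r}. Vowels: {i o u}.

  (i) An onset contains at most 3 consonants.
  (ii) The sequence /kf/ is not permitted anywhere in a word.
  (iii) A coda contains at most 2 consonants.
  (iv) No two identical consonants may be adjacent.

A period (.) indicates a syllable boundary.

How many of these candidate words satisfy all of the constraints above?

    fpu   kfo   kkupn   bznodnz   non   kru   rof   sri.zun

5

fpu — σ1 onset /fp/ (2C), coda /∅/ ok → phonotactically legal
kfo — violates constraint (ii): contains banned sequence /kf/ → phonotactically illegal
kkupn — violates constraint (iv): adjacent identical consonants /kk/ → phonotactically illegal
bznodnz — violates constraint (iii): syllable 1 coda /dnz/ has 3 consonants (> 2) → phonotactically illegal
non — σ1 onset /n/, coda /n/ ok → phonotactically legal
kru — σ1 onset /kr/ (2C), coda /∅/ ok → phonotactically legal
rof — σ1 onset /r/, coda /f/ ok → phonotactically legal
sri.zun — σ1 onset /sr/ (2C), coda /∅/ ok; σ2 onset /z/, coda /n/ ok → phonotactically legal
Phonotactically legal: fpu, non, kru, rof, sri.zun → 5.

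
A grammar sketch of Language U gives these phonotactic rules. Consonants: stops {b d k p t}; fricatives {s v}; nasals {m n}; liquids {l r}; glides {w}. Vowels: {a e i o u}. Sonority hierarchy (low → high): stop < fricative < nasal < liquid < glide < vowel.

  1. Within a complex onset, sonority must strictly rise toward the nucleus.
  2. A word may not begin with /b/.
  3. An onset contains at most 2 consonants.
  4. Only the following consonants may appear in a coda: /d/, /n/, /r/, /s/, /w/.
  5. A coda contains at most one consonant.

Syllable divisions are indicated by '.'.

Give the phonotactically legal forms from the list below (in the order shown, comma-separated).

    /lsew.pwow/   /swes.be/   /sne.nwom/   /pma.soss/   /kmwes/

/swes.be/

/lsew.pwow/ — violates constraint 1: syllable 1 onset /ls/: /l/ (liquid, 4) → /s/ (fricative, 2) does not rise → phonotactically illegal
/swes.be/ — σ1 onset /sw/ (2→5 rises), coda /s/ ok; σ2 onset /b/, coda /∅/ ok → phonotactically legal
/sne.nwom/ — violates constraint 4: syllable 2 coda contains /m/, which is not a licensed coda consonant → phonotactically illegal
/pma.soss/ — violates constraint 5: syllable 2 coda /ss/ has 2 consonants (> 1) → phonotactically illegal
/kmwes/ — violates constraint 3: syllable 1 onset /kmw/ has 3 consonants (> 2) → phonotactically illegal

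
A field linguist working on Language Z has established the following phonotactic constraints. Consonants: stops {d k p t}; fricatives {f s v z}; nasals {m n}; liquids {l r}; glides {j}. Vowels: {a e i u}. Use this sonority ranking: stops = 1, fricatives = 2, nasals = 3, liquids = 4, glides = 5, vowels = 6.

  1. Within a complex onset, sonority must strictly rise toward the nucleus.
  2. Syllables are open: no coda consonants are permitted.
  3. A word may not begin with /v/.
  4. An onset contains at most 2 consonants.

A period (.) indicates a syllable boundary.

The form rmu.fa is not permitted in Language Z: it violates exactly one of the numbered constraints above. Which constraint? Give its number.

rmu.fa: syllable 1 onset /rm/: /r/ (liquid, 4) → /m/ (nasal, 3) does not rise.
This is a violation of constraint 1: "Within a complex onset, sonority must strictly rise toward the nucleus."
The remaining constraints (2, 3, 4) are satisfied.

1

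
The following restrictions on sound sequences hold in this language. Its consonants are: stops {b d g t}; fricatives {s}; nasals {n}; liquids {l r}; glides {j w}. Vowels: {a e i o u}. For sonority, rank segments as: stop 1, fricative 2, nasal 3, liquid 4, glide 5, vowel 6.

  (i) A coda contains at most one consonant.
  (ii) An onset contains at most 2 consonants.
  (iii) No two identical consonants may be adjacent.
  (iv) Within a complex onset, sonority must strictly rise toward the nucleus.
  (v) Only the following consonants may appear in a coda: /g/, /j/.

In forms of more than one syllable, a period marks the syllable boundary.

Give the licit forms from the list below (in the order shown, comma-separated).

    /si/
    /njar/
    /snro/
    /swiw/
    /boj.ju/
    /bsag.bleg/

/si/, /bsag.bleg/

/si/ — σ1 onset /s/, coda /∅/ ok → licit
/njar/ — violates constraint (v): syllable 1 coda contains /r/, which is not a licensed coda consonant → illicit
/snro/ — violates constraint (ii): syllable 1 onset /snr/ has 3 consonants (> 2) → illicit
/swiw/ — violates constraint (v): syllable 1 coda contains /w/, which is not a licensed coda consonant → illicit
/boj.ju/ — violates constraint (iii): adjacent identical consonants /jj/ → illicit
/bsag.bleg/ — σ1 onset /bs/ (1→2 rises), coda /g/ ok; σ2 onset /bl/ (1→4 rises), coda /g/ ok → licit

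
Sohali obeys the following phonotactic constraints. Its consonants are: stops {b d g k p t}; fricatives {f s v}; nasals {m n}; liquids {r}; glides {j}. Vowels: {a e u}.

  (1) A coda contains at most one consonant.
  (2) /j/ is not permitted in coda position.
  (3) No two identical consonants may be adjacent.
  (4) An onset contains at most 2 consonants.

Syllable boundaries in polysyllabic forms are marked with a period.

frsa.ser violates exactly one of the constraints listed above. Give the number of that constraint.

4

frsa.ser: syllable 1 onset /frs/ has 3 consonants (> 2).
This is a violation of constraint 4: "An onset contains at most 2 consonants."
The remaining constraints (1, 2, 3) are satisfied.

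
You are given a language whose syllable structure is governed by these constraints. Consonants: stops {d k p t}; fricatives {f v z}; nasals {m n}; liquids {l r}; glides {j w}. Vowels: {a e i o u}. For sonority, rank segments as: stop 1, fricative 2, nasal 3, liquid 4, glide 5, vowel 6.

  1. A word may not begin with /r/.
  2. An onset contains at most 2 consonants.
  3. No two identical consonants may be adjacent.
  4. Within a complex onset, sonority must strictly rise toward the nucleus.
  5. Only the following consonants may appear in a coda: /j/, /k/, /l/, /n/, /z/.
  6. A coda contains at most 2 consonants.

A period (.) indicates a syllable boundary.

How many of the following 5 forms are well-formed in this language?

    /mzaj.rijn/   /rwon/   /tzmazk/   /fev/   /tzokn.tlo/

/mzaj.rijn/ — violates constraint 4: syllable 1 onset /mz/: /m/ (nasal, 3) → /z/ (fricative, 2) does not rise → ill-formed
/rwon/ — violates constraint 1: word begins with /r/ → ill-formed
/tzmazk/ — violates constraint 2: syllable 1 onset /tzm/ has 3 consonants (> 2) → ill-formed
/fev/ — violates constraint 5: syllable 1 coda contains /v/, which is not a licensed coda consonant → ill-formed
/tzokn.tlo/ — σ1 onset /tz/ (1→2 rises), coda /kn/ (2C) ok; σ2 onset /tl/ (1→4 rises), coda /∅/ ok → well-formed
Well-formed: /tzokn.tlo/ → 1.

1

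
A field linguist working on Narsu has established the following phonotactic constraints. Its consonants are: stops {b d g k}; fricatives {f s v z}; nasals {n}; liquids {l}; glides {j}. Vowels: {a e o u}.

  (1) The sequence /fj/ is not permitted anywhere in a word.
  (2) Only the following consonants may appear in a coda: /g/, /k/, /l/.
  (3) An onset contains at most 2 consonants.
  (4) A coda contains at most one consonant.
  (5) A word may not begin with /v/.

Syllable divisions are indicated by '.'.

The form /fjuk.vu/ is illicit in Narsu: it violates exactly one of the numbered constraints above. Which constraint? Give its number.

1

/fjuk.vu/: contains banned sequence /fj/.
This is a violation of constraint 1: "The sequence /fj/ is not permitted anywhere in a word."
The remaining constraints (2, 3, 4, 5) are satisfied.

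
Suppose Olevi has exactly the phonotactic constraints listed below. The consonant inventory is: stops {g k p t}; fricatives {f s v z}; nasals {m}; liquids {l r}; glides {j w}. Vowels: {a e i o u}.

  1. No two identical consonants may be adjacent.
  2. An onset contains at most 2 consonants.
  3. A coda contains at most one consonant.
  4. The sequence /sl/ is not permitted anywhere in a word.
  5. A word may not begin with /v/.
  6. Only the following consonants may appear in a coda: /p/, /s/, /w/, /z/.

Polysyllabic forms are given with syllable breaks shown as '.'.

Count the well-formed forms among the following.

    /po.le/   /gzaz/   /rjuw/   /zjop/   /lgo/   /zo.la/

6

/po.le/ — σ1 onset /p/, coda /∅/ ok; σ2 onset /l/, coda /∅/ ok → well-formed
/gzaz/ — σ1 onset /gz/ (2C), coda /z/ ok → well-formed
/rjuw/ — σ1 onset /rj/ (2C), coda /w/ ok → well-formed
/zjop/ — σ1 onset /zj/ (2C), coda /p/ ok → well-formed
/lgo/ — σ1 onset /lg/ (2C), coda /∅/ ok → well-formed
/zo.la/ — σ1 onset /z/, coda /∅/ ok; σ2 onset /l/, coda /∅/ ok → well-formed
Well-formed: /po.le/, /gzaz/, /rjuw/, /zjop/, /lgo/, /zo.la/ → 6.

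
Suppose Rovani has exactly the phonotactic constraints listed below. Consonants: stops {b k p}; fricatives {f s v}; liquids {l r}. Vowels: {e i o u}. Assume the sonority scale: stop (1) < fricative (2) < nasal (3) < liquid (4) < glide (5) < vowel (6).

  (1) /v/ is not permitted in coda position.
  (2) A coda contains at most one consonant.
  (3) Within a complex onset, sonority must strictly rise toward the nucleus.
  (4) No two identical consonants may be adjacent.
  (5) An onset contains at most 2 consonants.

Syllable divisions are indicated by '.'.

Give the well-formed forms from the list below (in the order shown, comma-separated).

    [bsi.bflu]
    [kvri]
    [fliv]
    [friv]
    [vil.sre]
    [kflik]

[bsi.bflu] — violates constraint 5: syllable 2 onset /bfl/ has 3 consonants (> 2) → ill-formed
[kvri] — violates constraint 5: syllable 1 onset /kvr/ has 3 consonants (> 2) → ill-formed
[fliv] — violates constraint 1: syllable 1 coda contains /v/ → ill-formed
[friv] — violates constraint 1: syllable 1 coda contains /v/ → ill-formed
[vil.sre] — σ1 onset /v/, coda /l/ ok; σ2 onset /sr/ (2→4 rises), coda /∅/ ok → well-formed
[kflik] — violates constraint 5: syllable 1 onset /kfl/ has 3 consonants (> 2) → ill-formed

[vil.sre]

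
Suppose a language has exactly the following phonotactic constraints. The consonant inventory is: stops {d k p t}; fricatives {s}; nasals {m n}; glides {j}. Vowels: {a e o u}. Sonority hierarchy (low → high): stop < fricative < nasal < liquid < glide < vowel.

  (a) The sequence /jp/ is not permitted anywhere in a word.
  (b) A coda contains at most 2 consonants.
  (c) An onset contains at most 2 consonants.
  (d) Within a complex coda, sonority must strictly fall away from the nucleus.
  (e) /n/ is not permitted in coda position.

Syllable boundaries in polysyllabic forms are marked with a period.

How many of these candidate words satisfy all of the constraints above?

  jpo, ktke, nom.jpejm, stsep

jpo — violates constraint (a): contains banned sequence /jp/ → ill-formed
ktke — violates constraint (c): syllable 1 onset /ktk/ has 3 consonants (> 2) → ill-formed
nom.jpejm — violates constraint (a): contains banned sequence /jp/ → ill-formed
stsep — violates constraint (c): syllable 1 onset /sts/ has 3 consonants (> 2) → ill-formed
No form is well-formed → 0.

0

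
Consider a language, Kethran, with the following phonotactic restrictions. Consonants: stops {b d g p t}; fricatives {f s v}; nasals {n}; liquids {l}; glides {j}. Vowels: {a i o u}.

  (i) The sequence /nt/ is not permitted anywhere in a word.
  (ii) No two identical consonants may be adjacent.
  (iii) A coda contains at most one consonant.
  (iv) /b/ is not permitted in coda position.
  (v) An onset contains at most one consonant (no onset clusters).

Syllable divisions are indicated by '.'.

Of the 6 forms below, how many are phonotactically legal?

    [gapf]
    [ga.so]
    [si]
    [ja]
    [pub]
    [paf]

4

[gapf] — violates constraint (iii): syllable 1 coda /pf/ has 2 consonants (> 1) → phonotactically illegal
[ga.so] — σ1 onset /g/, coda /∅/ ok; σ2 onset /s/, coda /∅/ ok → phonotactically legal
[si] — σ1 onset /s/, coda /∅/ ok → phonotactically legal
[ja] — σ1 onset /j/, coda /∅/ ok → phonotactically legal
[pub] — violates constraint (iv): syllable 1 coda contains /b/ → phonotactically illegal
[paf] — σ1 onset /p/, coda /f/ ok → phonotactically legal
Phonotactically legal: [ga.so], [si], [ja], [paf] → 4.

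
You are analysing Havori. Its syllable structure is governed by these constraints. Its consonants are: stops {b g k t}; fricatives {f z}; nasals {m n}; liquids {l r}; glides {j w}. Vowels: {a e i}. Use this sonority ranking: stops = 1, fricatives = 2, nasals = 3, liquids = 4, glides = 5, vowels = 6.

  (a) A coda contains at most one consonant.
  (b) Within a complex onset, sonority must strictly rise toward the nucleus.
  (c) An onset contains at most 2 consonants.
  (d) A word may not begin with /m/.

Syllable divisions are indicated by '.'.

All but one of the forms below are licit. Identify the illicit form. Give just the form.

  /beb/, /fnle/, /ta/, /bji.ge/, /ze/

/beb/ — σ1 onset /b/, coda /b/ ok → licit
/fnle/ — violates constraint (c): syllable 1 onset /fnl/ has 3 consonants (> 2) → illicit
/ta/ — σ1 onset /t/, coda /∅/ ok → licit
/bji.ge/ — σ1 onset /bj/ (1→5 rises), coda /∅/ ok; σ2 onset /g/, coda /∅/ ok → licit
/ze/ — σ1 onset /z/, coda /∅/ ok → licit

/fnle/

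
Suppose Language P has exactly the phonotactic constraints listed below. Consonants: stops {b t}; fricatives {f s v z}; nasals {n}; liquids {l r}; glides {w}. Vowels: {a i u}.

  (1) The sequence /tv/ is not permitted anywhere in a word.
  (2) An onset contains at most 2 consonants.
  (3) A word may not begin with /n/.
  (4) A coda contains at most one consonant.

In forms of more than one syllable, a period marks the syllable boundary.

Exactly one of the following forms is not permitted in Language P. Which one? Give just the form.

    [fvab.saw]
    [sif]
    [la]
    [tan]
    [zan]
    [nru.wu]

[nru.wu]

[fvab.saw] — σ1 onset /fv/ (2C), coda /b/ ok; σ2 onset /s/, coda /w/ ok → permitted
[sif] — σ1 onset /s/, coda /f/ ok → permitted
[la] — σ1 onset /l/, coda /∅/ ok → permitted
[tan] — σ1 onset /t/, coda /n/ ok → permitted
[zan] — σ1 onset /z/, coda /n/ ok → permitted
[nru.wu] — violates constraint 3: word begins with /n/ → not permitted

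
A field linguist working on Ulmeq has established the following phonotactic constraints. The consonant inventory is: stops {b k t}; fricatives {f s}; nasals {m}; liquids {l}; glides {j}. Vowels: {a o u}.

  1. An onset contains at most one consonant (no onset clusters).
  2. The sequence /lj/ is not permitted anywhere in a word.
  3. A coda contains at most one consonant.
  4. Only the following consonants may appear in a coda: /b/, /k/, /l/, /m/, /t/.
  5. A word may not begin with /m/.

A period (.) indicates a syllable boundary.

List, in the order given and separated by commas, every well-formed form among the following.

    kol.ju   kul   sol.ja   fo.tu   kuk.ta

kul, fo.tu, kuk.ta

kol.ju — violates constraint 2: contains banned sequence /lj/ → ill-formed
kul — σ1 onset /k/, coda /l/ ok → well-formed
sol.ja — violates constraint 2: contains banned sequence /lj/ → ill-formed
fo.tu — σ1 onset /f/, coda /∅/ ok; σ2 onset /t/, coda /∅/ ok → well-formed
kuk.ta — σ1 onset /k/, coda /k/ ok; σ2 onset /t/, coda /∅/ ok → well-formed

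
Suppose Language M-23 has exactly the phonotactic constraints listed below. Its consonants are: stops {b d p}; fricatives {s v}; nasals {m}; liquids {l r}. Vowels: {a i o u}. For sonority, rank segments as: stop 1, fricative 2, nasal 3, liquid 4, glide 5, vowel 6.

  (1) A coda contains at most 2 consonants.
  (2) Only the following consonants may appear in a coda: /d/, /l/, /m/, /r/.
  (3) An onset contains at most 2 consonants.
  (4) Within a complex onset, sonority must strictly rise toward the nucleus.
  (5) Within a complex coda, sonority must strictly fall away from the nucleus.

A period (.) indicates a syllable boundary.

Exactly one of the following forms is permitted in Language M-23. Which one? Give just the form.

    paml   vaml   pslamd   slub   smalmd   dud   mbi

dud

paml — violates constraint 5: syllable 1 coda /ml/: /m/ (nasal, 3) → /l/ (liquid, 4) does not fall → not permitted
vaml — violates constraint 5: syllable 1 coda /ml/: /m/ (nasal, 3) → /l/ (liquid, 4) does not fall → not permitted
pslamd — violates constraint 3: syllable 1 onset /psl/ has 3 consonants (> 2) → not permitted
slub — violates constraint 2: syllable 1 coda contains /b/, which is not a licensed coda consonant → not permitted
smalmd — violates constraint 1: syllable 1 coda /lmd/ has 3 consonants (> 2) → not permitted
dud — σ1 onset /d/, coda /d/ ok → permitted
mbi — violates constraint 4: syllable 1 onset /mb/: /m/ (nasal, 3) → /b/ (stop, 1) does not rise → not permitted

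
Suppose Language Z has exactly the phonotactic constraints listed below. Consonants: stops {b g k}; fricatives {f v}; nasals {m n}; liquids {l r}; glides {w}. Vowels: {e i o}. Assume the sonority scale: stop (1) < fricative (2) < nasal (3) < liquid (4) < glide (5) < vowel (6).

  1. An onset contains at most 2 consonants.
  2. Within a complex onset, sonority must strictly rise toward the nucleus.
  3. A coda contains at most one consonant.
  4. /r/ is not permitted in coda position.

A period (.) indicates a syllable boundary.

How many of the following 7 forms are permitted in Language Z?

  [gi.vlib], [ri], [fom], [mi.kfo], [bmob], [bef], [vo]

[gi.vlib] — σ1 onset /g/, coda /∅/ ok; σ2 onset /vl/ (2→4 rises), coda /b/ ok → permitted
[ri] — σ1 onset /r/, coda /∅/ ok → permitted
[fom] — σ1 onset /f/, coda /m/ ok → permitted
[mi.kfo] — σ1 onset /m/, coda /∅/ ok; σ2 onset /kf/ (1→2 rises), coda /∅/ ok → permitted
[bmob] — σ1 onset /bm/ (1→3 rises), coda /b/ ok → permitted
[bef] — σ1 onset /b/, coda /f/ ok → permitted
[vo] — σ1 onset /v/, coda /∅/ ok → permitted
Permitted: [gi.vlib], [ri], [fom], [mi.kfo], [bmob], [bef], [vo] → 7.

7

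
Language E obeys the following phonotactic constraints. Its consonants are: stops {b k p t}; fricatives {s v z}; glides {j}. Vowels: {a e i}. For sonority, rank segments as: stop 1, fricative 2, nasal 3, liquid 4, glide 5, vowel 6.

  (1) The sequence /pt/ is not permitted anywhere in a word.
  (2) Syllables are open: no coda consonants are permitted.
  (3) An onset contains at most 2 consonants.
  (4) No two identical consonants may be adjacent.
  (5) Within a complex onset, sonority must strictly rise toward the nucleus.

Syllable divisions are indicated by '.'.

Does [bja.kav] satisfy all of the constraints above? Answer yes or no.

no

[bja.kav] — violates constraint 2: syllable 2 coda /v/ has 1 consonant (> 0) → phonotactically illegal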